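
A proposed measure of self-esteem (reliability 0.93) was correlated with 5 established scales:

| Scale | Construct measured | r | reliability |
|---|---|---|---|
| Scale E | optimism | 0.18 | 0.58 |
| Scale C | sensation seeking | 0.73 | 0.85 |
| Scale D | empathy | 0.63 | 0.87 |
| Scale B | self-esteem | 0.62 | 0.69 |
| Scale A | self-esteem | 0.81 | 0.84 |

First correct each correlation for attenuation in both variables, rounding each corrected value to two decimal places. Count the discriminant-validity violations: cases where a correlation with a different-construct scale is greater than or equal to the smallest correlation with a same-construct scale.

Disattenuated r (r / √(r_scale · r_new)):
  Scale E (disc): 0.18 / √(0.58·0.93) = 0.25
  Scale C (disc): 0.73 / √(0.85·0.93) = 0.82
  Scale D (disc): 0.63 / √(0.87·0.93) = 0.70
  Scale B (conv): 0.62 / √(0.69·0.93) = 0.77
  Scale A (conv): 0.81 / √(0.84·0.93) = 0.92
Smallest convergent = 0.77. Discriminant values: 0.25, 0.82, 0.70; count ≥ 0.77 → 1.

1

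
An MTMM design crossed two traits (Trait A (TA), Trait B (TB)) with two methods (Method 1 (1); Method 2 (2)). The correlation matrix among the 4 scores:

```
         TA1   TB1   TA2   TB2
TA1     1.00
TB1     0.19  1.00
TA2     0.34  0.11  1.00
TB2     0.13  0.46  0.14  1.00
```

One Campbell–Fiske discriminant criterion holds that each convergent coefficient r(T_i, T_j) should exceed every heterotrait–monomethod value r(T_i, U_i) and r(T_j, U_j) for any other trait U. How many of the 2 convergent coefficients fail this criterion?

0

Checking each validity diagonal entry against its comparison values:
TA (methods 1·2): 0.34 vs {0.19, 0.14} → pass.
TB (methods 1·2): 0.46 vs {0.19, 0.14} → pass.
0 of 2 fail.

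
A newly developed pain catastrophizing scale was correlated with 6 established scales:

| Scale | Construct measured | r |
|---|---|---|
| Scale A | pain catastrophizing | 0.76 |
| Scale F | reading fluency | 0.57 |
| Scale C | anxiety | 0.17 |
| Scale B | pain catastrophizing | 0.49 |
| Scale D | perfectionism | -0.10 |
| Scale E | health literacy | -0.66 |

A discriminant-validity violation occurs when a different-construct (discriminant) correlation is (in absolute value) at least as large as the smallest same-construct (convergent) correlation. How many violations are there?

2

Convergent (same construct = pain catastrophizing): Scale A, Scale B.
Smallest convergent = 0.49. Discriminant |r|: 0.57, 0.17, 0.10, 0.66; count ≥ 0.49 → 2.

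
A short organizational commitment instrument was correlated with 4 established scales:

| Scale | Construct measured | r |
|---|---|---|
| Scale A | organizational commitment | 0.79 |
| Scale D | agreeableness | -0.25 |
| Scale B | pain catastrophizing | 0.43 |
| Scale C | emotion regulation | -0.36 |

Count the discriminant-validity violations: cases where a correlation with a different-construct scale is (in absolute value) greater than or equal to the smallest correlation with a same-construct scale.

0

Convergent (same construct = organizational commitment): Scale A.
Smallest convergent = 0.79. Discriminant |r|: 0.25, 0.43, 0.36; count ≥ 0.79 → 0.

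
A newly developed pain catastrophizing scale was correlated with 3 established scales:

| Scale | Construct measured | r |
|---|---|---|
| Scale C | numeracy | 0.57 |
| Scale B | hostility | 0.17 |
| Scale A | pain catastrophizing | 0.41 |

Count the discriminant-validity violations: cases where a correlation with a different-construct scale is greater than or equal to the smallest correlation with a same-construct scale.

1

Convergent (same construct = pain catastrophizing): Scale A.
Smallest convergent = 0.41. Discriminant values: 0.57, 0.17; count ≥ 0.41 → 1.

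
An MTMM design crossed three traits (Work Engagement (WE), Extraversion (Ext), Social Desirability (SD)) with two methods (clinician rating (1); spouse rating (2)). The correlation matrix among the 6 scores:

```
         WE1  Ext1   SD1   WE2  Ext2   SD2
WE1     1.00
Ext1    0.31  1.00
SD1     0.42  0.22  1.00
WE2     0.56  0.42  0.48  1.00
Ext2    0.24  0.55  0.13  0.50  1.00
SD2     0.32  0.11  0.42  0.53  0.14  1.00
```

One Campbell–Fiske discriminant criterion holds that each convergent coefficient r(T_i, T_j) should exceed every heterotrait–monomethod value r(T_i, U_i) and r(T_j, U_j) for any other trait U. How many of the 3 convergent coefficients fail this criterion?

1

Checking each validity diagonal entry against its comparison values:
WE (methods 1·2): 0.56 vs {0.31, 0.50, 0.42, 0.53} → pass.
Ext (methods 1·2): 0.55 vs {0.31, 0.50, 0.22, 0.14} → pass.
SD (methods 1·2): 0.42 vs {0.42, 0.53, 0.22, 0.14} → fail.
1 of 3 fail.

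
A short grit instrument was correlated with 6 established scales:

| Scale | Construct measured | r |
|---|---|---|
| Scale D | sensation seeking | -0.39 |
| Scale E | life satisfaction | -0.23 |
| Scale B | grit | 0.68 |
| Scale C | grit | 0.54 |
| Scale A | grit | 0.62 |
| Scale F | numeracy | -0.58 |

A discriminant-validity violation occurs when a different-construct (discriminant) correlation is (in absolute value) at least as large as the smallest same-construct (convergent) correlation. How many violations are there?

Convergent (same construct = grit): Scale B, Scale C, Scale A.
Smallest convergent = 0.54. Discriminant |r|: 0.39, 0.23, 0.58; count ≥ 0.54 → 1.

1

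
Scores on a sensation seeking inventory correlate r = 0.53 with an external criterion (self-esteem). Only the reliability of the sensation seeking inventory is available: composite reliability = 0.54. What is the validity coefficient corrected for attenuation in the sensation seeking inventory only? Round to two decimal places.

0.72

Single correction: r_c = r_obs / √r_xx = 0.53 / √0.54 = 0.53 / 0.7348 ≈ 0.72.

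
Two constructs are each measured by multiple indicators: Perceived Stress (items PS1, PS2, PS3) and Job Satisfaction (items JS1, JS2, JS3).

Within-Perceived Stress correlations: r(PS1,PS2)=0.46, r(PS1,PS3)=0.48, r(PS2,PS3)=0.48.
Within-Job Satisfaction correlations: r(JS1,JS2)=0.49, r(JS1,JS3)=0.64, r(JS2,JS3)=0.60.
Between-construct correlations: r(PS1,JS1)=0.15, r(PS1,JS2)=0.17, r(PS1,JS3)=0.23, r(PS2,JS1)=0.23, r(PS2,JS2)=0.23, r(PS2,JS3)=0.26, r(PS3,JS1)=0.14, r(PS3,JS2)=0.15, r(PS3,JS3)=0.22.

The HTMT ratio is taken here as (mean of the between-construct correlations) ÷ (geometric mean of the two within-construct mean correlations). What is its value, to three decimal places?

0.379

Mean between = 1.78/9 = 0.1978.
Mean within-PS = 1.42/3 = 0.4733; mean within-JS = 1.73/3 = 0.5767.
Geometric mean = √(0.4733 × 0.5767) = 0.5224.
HTMT = 0.1978 / 0.5224 = 0.379.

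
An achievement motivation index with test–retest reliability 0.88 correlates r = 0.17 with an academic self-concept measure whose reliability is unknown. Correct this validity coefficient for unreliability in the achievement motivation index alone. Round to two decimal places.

0.18

Single correction: r_c = r_obs / √r_xx = 0.17 / √0.88 = 0.17 / 0.9381 ≈ 0.18.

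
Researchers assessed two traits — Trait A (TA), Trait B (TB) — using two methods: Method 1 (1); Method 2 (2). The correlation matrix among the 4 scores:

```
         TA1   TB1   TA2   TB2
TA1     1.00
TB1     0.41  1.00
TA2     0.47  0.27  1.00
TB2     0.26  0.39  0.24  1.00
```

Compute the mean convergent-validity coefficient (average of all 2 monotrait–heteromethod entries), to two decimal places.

Convergent values: 0.47, 0.39; mean = 0.86/2 = 0.43.

0.43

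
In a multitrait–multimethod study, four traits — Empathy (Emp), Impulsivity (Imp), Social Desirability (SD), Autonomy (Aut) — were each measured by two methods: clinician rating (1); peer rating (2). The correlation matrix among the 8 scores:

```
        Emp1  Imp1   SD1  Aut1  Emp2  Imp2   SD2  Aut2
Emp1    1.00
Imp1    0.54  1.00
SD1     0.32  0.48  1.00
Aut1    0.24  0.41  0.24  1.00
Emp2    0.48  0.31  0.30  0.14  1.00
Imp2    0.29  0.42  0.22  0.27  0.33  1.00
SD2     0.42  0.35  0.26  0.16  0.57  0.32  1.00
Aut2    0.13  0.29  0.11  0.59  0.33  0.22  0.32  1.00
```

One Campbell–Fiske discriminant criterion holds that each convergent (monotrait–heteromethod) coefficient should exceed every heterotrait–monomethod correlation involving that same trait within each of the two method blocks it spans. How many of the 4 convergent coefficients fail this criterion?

Each convergent coefficient versus the relevant comparison correlations:
Emp (methods 1·2): 0.48 vs {0.54, 0.33, 0.32, 0.57, 0.24, 0.33} → fail.
Imp (methods 1·2): 0.42 vs {0.54, 0.33, 0.48, 0.32, 0.41, 0.22} → fail.
SD (methods 1·2): 0.26 vs {0.32, 0.57, 0.48, 0.32, 0.24, 0.32} → fail.
Aut (methods 1·2): 0.59 vs {0.24, 0.33, 0.41, 0.22, 0.24, 0.32} → pass.
3 of 4 fail.

3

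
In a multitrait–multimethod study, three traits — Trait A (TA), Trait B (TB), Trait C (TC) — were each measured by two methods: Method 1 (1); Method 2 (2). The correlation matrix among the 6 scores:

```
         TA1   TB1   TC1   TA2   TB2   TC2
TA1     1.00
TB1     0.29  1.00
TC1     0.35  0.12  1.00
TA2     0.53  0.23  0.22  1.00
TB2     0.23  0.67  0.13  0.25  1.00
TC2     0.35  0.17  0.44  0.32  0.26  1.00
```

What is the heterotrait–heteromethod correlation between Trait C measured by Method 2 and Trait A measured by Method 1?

Different traits and methods: r(TC2, TA1) = 0.35.

0.35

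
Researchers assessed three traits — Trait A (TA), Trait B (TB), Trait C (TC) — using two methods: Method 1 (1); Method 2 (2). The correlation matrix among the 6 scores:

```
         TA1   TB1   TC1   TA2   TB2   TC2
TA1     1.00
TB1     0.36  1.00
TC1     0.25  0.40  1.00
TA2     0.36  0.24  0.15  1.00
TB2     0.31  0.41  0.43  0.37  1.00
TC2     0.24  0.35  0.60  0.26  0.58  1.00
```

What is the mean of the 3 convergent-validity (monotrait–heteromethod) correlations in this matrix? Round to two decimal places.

Convergent values: 0.36, 0.41, 0.60; mean = 1.37/3 = 0.46.

0.46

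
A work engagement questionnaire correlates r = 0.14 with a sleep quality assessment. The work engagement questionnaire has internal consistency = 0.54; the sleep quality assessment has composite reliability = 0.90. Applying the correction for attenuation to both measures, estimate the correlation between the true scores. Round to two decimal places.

r_true = r_obs / √(r_xx · r_yy) = 0.14 / √(0.54 × 0.90) = 0.14 / √0.4860 = 0.14 / 0.6971 ≈ 0.20.

0.20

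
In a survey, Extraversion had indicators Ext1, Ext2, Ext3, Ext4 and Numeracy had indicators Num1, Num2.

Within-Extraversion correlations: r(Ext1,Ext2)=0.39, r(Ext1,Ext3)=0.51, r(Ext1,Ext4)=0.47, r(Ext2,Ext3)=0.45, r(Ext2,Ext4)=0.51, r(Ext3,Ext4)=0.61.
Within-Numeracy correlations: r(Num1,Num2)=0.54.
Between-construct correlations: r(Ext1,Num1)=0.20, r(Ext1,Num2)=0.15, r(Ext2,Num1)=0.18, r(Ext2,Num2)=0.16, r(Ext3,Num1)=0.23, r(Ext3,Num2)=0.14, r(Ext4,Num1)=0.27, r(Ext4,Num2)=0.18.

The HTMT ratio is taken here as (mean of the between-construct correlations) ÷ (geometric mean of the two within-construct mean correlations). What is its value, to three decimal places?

Mean heterotrait r = 1.51/8 = 0.1888.
Mean within-Ext = 2.94/6 = 0.4900; mean within-Num = 0.54/1 = 0.5400.
Geometric mean = √(0.4900 × 0.5400) = 0.5144.
HTMT = 0.1888 / 0.5144 = 0.367.

0.367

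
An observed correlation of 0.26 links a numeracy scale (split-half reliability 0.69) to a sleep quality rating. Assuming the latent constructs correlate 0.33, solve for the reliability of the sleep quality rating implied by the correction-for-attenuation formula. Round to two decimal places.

0.90

r_true = r_obs / √(r_xx · r_yy) ⇒ 0.33 = 0.26 / √(0.69 · r_yy).
√(0.69 · r_yy) = 0.26 / 0.33 = 0.7879; 0.69 · r_yy = 0.6208; r_yy = 0.6208 / 0.69 ≈ 0.90.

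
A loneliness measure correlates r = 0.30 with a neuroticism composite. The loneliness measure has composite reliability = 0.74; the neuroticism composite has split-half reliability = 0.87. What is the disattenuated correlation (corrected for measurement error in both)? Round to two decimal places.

r_true = r_obs / √(r_xx · r_yy) = 0.30 / √(0.74 × 0.87) = 0.30 / √0.6438 = 0.30 / 0.8024 ≈ 0.37.

0.37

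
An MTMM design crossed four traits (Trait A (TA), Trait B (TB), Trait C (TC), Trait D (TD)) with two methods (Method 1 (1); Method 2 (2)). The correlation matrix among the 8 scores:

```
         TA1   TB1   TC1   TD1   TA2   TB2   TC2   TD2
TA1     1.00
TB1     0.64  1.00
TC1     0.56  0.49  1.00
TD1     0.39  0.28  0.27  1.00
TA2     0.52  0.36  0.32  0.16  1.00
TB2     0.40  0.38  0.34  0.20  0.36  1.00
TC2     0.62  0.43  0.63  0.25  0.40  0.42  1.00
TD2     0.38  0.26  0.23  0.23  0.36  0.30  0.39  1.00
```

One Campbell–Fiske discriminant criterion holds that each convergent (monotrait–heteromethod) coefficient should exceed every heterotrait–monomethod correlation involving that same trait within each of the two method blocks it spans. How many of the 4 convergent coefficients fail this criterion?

Convergent coefficients and their comparison sets:
TA (methods 1·2): 0.52 vs {0.64, 0.36, 0.56, 0.40, 0.39, 0.36} → fail.
TB (methods 1·2): 0.38 vs {0.64, 0.36, 0.49, 0.42, 0.28, 0.30} → fail.
TC (methods 1·2): 0.63 vs {0.56, 0.40, 0.49, 0.42, 0.27, 0.39} → pass.
TD (methods 1·2): 0.23 vs {0.39, 0.36, 0.28, 0.30, 0.27, 0.39} → fail.
3 of 4 fail.

3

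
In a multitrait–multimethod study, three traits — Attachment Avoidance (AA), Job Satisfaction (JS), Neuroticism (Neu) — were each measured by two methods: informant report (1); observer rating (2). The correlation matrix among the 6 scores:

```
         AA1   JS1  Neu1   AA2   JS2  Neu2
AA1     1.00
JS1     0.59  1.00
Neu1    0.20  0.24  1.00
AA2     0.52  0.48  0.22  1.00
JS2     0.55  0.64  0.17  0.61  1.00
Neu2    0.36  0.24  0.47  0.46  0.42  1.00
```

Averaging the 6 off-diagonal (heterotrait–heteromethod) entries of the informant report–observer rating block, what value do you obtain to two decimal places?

HTHM values (method 1 × method 2): 0.55, 0.36, 0.48, 0.24, 0.22, 0.17; mean = 2.02/6 = 0.34.

0.34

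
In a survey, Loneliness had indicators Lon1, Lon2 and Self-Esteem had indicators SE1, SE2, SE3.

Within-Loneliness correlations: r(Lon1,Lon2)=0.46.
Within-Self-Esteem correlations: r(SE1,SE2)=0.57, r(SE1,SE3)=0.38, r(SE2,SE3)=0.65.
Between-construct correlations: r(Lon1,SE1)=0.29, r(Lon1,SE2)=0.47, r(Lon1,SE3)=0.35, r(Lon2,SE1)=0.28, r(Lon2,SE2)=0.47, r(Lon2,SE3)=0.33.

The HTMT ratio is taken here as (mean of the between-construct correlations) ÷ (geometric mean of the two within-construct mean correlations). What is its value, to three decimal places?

Mean heterotrait r = 2.19/6 = 0.3650.
Mean within-Lon = 0.46/1 = 0.4600; mean within-SE = 1.60/3 = 0.5333.
Geometric mean = √(0.4600 × 0.5333) = 0.4953.
HTMT = 0.3650 / 0.4953 = 0.737.

0.737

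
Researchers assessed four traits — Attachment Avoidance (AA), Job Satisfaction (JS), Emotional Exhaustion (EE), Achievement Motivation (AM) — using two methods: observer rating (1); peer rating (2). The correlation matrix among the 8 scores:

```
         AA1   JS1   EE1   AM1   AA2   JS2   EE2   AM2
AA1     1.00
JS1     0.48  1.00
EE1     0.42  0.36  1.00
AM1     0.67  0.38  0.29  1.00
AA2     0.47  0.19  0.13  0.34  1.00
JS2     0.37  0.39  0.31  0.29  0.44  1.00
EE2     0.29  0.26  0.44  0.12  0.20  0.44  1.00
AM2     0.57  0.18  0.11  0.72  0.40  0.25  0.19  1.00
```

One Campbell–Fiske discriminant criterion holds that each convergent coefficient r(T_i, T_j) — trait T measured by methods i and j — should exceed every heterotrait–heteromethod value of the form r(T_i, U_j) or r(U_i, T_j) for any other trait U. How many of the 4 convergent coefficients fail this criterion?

1

Checking each validity diagonal entry against its comparison values:
AA (methods 1·2): 0.47 vs {0.37, 0.19, 0.29, 0.13, 0.57, 0.34} → fail.
JS (methods 1·2): 0.39 vs {0.19, 0.37, 0.26, 0.31, 0.18, 0.29} → pass.
EE (methods 1·2): 0.44 vs {0.13, 0.29, 0.31, 0.26, 0.11, 0.12} → pass.
AM (methods 1·2): 0.72 vs {0.34, 0.57, 0.29, 0.18, 0.12, 0.11} → pass.
1 of 4 fail.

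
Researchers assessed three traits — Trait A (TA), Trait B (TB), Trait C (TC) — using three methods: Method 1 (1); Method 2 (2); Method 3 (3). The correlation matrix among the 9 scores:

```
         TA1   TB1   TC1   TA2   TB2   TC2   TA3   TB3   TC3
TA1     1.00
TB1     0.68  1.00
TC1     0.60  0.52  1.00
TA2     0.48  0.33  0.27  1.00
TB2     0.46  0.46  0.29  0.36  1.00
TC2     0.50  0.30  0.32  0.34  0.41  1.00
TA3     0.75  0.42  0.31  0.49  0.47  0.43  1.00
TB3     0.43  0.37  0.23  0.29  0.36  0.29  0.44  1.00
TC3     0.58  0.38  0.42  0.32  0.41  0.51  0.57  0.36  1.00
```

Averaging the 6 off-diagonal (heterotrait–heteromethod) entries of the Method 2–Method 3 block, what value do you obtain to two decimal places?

HTHM values (method 2 × method 3): 0.29, 0.32, 0.47, 0.41, 0.43, 0.29; mean = 2.21/6 = 0.37.

0.37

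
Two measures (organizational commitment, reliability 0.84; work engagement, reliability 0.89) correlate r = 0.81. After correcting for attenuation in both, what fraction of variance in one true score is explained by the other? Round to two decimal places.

Disattenuated r = 0.81 / √(0.84 × 0.89) = 0.81 / 0.8646 = 0.9368.
Shared true-score variance = 0.9368² = 0.8776 ≈ 0.88.

0.88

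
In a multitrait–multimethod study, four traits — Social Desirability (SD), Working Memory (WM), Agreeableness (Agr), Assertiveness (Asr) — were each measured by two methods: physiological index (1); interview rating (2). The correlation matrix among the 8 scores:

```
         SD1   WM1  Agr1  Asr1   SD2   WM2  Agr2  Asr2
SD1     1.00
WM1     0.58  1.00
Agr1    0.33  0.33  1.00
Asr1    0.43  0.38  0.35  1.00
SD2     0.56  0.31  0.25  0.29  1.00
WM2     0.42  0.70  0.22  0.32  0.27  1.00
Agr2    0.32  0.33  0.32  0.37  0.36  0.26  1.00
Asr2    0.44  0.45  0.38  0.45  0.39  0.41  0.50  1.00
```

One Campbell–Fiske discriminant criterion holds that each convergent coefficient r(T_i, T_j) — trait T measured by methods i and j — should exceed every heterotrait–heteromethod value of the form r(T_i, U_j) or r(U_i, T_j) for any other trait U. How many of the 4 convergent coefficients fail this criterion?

Convergent coefficients and their comparison sets:
SD (methods 1·2): 0.56 vs {0.42, 0.31, 0.32, 0.25, 0.44, 0.29} → pass.
WM (methods 1·2): 0.70 vs {0.31, 0.42, 0.33, 0.22, 0.45, 0.32} → pass.
Agr (methods 1·2): 0.32 vs {0.25, 0.32, 0.22, 0.33, 0.38, 0.37} → fail.
Asr (methods 1·2): 0.45 vs {0.29, 0.44, 0.32, 0.45, 0.37, 0.38} → fail.
2 of 4 fail.

2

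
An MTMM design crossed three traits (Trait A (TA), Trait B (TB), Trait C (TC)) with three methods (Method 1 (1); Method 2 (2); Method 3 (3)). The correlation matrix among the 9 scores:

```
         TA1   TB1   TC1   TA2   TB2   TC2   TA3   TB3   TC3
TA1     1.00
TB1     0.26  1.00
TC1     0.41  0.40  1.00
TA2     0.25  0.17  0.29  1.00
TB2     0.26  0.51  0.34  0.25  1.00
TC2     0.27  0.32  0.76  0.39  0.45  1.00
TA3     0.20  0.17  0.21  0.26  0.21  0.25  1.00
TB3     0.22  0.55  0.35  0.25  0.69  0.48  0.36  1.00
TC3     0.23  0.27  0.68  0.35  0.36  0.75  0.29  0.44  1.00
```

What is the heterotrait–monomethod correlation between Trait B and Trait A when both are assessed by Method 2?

Different traits, same method: r(TB2, TA2) = 0.25.

0.25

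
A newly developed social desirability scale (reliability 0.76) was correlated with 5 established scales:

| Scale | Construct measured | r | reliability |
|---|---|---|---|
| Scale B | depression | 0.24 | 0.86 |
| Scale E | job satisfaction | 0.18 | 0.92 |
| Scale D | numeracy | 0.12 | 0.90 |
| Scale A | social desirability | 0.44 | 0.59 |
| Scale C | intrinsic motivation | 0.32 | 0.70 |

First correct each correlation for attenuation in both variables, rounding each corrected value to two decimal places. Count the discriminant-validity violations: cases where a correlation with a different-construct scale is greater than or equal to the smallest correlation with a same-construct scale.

0

Disattenuated r (r / √(r_scale · r_new)):
  Scale B (disc): 0.24 / √(0.86·0.76) = 0.30
  Scale E (disc): 0.18 / √(0.92·0.76) = 0.22
  Scale D (disc): 0.12 / √(0.90·0.76) = 0.15
  Scale A (conv): 0.44 / √(0.59·0.76) = 0.66
  Scale C (disc): 0.32 / √(0.70·0.76) = 0.44
Smallest convergent = 0.66. Discriminant values: 0.30, 0.22, 0.15, 0.44; count ≥ 0.66 → 0.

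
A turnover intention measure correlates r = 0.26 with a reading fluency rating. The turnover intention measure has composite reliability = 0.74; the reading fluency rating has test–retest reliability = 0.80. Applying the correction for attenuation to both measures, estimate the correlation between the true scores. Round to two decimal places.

r_true = r_obs / √(r_xx · r_yy) = 0.26 / √(0.74 × 0.80) = 0.26 / √0.5920 = 0.26 / 0.7694 ≈ 0.34.

0.34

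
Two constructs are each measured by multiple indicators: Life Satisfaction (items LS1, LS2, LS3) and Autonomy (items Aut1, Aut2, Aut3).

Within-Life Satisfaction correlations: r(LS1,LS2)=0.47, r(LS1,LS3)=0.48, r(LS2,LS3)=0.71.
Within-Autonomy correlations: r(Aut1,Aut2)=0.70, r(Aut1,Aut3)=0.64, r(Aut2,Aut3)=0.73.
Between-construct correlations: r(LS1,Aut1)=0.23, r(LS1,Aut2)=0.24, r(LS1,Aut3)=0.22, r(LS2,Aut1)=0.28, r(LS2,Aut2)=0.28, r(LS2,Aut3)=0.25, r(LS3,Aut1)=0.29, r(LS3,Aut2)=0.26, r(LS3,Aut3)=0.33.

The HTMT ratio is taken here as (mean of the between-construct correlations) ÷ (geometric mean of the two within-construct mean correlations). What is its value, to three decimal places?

0.428

Mean between = 2.38/9 = 0.2644.
Mean within-LS = 1.66/3 = 0.5533; mean within-Aut = 2.07/3 = 0.6900.
Geometric mean = √(0.5533 × 0.6900) = 0.6179.
HTMT = 0.2644 / 0.6179 = 0.428.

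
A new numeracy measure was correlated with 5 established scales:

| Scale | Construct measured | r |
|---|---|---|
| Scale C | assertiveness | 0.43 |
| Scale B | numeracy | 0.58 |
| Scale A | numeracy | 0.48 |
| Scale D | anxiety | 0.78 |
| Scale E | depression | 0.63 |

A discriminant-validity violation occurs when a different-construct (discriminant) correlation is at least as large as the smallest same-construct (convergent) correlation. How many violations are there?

2

Convergent (same construct = numeracy): Scale B, Scale A.
Smallest convergent = 0.48. Discriminant values: 0.43, 0.78, 0.63; count ≥ 0.48 → 2.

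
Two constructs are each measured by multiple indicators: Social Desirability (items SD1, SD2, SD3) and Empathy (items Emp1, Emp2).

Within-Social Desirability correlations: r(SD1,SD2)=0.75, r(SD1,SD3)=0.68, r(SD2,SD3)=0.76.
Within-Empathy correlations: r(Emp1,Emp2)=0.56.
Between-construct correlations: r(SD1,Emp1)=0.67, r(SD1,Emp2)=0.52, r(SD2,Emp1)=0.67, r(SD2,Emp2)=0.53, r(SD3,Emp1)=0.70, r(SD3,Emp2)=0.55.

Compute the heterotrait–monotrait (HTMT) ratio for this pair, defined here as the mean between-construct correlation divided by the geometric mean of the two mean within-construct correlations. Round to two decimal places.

0.95

Mean heterotrait r = 3.64/6 = 0.6067.
Mean within-SD = 2.19/3 = 0.7300; mean within-Emp = 0.56/1 = 0.5600.
Geometric mean = √(0.7300 × 0.5600) = 0.6394.
HTMT = 0.6067 / 0.6394 = 0.95.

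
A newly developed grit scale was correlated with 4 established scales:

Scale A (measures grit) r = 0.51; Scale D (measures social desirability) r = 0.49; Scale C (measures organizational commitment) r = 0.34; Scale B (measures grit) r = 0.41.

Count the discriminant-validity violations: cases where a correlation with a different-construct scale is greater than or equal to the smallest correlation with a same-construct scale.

Convergent (same construct = grit): Scale A, Scale B.
Smallest convergent = 0.41. Discriminant values: 0.49, 0.34; count ≥ 0.41 → 1.

1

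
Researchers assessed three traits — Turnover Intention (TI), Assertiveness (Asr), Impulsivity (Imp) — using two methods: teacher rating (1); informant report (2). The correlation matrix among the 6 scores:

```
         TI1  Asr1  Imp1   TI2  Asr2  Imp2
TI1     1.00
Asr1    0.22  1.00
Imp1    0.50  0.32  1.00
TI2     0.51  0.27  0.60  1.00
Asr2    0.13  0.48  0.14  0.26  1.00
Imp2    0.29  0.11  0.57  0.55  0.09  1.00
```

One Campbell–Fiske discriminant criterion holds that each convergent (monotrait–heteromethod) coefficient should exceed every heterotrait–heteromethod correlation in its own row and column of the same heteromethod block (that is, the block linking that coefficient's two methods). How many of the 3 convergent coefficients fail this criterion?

Checking each validity diagonal entry against its comparison values:
TI (methods 1·2): 0.51 vs {0.13, 0.27, 0.29, 0.60} → fail.
Asr (methods 1·2): 0.48 vs {0.27, 0.13, 0.11, 0.14} → pass.
Imp (methods 1·2): 0.57 vs {0.60, 0.29, 0.14, 0.11} → fail.
2 of 3 fail.

2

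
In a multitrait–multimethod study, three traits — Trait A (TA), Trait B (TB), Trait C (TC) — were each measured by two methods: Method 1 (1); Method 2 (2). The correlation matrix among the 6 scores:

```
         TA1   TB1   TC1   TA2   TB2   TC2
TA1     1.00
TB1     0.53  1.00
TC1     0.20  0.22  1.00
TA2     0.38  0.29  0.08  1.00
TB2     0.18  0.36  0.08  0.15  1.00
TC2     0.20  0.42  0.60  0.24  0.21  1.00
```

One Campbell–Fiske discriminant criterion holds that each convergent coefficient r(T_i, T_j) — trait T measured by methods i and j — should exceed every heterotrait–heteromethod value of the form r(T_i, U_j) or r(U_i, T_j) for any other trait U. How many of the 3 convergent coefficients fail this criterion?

1

Checking each validity diagonal entry against its comparison values:
TA (methods 1·2): 0.38 vs {0.18, 0.29, 0.20, 0.08} → pass.
TB (methods 1·2): 0.36 vs {0.29, 0.18, 0.42, 0.08} → fail.
TC (methods 1·2): 0.60 vs {0.08, 0.20, 0.08, 0.42} → pass.
1 of 3 fail.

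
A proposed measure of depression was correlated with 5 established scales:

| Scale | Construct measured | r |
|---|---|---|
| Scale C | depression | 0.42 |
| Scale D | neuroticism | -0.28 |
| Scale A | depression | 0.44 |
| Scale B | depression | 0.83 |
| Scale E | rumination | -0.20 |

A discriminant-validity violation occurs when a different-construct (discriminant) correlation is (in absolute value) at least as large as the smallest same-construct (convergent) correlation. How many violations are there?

0

Convergent (same construct = depression): Scale C, Scale A, Scale B.
Smallest convergent = 0.42. Discriminant |r|: 0.28, 0.20; count ≥ 0.42 → 0.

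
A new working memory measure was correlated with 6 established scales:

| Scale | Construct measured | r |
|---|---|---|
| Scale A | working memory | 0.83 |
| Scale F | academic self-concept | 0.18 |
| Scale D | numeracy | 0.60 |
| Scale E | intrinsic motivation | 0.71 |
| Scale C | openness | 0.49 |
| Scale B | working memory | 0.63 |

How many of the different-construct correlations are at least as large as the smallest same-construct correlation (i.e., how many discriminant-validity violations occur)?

Convergent (same construct = working memory): Scale A, Scale B.
Smallest convergent = 0.63. Discriminant values: 0.18, 0.60, 0.71, 0.49; count ≥ 0.63 → 1.

1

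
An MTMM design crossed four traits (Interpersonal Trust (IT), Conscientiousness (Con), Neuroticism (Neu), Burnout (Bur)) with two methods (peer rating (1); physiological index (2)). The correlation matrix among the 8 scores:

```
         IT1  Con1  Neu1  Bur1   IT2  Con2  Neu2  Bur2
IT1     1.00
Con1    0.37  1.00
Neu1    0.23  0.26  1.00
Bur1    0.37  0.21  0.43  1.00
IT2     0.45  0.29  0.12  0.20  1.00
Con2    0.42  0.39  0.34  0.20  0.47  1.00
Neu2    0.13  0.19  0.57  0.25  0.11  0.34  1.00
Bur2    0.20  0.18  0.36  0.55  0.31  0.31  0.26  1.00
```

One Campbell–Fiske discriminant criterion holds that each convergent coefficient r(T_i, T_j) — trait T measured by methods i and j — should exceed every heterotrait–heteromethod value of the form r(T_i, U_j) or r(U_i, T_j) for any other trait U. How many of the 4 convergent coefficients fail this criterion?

Each convergent coefficient versus the relevant comparison correlations:
IT (methods 1·2): 0.45 vs {0.42, 0.29, 0.13, 0.12, 0.20, 0.20} → pass.
Con (methods 1·2): 0.39 vs {0.29, 0.42, 0.19, 0.34, 0.18, 0.20} → fail.
Neu (methods 1·2): 0.57 vs {0.12, 0.13, 0.34, 0.19, 0.36, 0.25} → pass.
Bur (methods 1·2): 0.55 vs {0.20, 0.20, 0.20, 0.18, 0.25, 0.36} → pass.
1 of 4 fail.

1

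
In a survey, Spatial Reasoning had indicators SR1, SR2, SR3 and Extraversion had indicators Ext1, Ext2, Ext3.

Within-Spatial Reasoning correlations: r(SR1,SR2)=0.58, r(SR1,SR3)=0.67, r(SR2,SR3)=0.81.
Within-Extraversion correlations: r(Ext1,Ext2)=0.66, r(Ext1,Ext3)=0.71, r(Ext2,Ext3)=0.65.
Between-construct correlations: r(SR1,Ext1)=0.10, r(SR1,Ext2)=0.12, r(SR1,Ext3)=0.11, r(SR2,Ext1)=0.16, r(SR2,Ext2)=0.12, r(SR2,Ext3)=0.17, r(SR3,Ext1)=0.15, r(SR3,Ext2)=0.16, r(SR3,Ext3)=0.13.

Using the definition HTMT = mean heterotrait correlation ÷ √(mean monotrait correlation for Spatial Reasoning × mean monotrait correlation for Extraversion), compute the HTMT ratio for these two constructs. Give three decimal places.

0.199

Between-construct mean = 1.22/9 = 0.1356.
Mean within-SR = 2.06/3 = 0.6867; mean within-Ext = 2.02/3 = 0.6733.
Geometric mean = √(0.6867 × 0.6733) = 0.6800.
HTMT = 0.1356 / 0.6800 = 0.199.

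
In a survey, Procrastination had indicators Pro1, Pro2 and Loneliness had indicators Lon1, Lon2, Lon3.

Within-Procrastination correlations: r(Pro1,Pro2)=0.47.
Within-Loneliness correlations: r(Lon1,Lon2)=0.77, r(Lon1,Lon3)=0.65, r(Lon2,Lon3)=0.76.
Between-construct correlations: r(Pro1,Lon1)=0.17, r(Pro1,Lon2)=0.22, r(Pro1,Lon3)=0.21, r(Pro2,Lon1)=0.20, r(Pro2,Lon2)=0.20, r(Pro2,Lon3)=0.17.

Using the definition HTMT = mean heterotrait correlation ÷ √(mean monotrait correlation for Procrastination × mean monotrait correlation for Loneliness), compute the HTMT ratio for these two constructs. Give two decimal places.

0.33

Between-construct mean = 1.17/6 = 0.1950.
Mean within-Pro = 0.47/1 = 0.4700; mean within-Lon = 2.18/3 = 0.7267.
Geometric mean = √(0.4700 × 0.7267) = 0.5844.
HTMT = 0.1950 / 0.5844 = 0.33.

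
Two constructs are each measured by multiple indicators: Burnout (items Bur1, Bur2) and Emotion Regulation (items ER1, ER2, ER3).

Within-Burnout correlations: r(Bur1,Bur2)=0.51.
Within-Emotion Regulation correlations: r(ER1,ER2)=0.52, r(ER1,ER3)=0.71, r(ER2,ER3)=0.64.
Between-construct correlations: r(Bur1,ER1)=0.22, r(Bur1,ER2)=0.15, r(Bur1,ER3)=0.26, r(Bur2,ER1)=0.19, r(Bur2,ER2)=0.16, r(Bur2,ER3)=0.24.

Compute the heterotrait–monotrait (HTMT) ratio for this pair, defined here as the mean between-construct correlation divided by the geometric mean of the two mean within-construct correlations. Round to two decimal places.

0.36

Between-construct mean = 1.22/6 = 0.2033.
Mean within-Bur = 0.51/1 = 0.5100; mean within-ER = 1.87/3 = 0.6233.
Geometric mean = √(0.5100 × 0.6233) = 0.5638.
HTMT = 0.2033 / 0.5638 = 0.36.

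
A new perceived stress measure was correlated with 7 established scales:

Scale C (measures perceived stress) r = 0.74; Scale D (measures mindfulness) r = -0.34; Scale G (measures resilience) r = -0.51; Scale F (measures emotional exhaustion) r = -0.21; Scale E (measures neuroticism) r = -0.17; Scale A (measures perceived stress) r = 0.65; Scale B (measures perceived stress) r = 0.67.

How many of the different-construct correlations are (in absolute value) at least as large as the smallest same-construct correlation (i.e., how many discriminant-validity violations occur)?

Convergent (same construct = perceived stress): Scale C, Scale A, Scale B.
Smallest convergent = 0.65. Discriminant |r|: 0.34, 0.51, 0.21, 0.17; count ≥ 0.65 → 0.

0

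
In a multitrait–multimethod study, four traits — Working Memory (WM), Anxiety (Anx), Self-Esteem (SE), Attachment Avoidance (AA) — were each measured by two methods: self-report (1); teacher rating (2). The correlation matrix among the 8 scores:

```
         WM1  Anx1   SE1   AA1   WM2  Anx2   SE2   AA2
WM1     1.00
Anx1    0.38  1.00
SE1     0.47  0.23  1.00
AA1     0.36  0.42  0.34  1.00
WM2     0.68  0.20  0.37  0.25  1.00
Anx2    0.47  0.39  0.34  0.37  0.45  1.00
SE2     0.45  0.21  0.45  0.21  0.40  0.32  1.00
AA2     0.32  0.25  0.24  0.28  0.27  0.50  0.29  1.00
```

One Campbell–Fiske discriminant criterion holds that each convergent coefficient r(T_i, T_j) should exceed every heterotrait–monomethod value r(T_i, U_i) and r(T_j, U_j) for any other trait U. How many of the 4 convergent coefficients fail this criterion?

3

Convergent coefficients and their comparison sets:
WM (methods 1·2): 0.68 vs {0.38, 0.45, 0.47, 0.40, 0.36, 0.27} → pass.
Anx (methods 1·2): 0.39 vs {0.38, 0.45, 0.23, 0.32, 0.42, 0.50} → fail.
SE (methods 1·2): 0.45 vs {0.47, 0.40, 0.23, 0.32, 0.34, 0.29} → fail.
AA (methods 1·2): 0.28 vs {0.36, 0.27, 0.42, 0.50, 0.34, 0.29} → fail.
3 of 4 fail.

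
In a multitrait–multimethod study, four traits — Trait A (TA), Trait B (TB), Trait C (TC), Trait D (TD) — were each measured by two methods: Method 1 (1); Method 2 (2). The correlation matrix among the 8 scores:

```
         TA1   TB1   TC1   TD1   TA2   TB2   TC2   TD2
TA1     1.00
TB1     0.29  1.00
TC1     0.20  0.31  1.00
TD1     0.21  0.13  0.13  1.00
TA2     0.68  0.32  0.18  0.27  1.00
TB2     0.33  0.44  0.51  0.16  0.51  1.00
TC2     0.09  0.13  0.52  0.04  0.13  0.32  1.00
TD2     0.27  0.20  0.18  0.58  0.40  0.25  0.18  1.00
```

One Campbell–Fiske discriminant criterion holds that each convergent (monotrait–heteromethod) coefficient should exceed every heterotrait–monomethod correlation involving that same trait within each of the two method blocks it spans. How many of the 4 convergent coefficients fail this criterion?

1

Convergent coefficients and their comparison sets:
TA (methods 1·2): 0.68 vs {0.29, 0.51, 0.20, 0.13, 0.21, 0.40} → pass.
TB (methods 1·2): 0.44 vs {0.29, 0.51, 0.31, 0.32, 0.13, 0.25} → fail.
TC (methods 1·2): 0.52 vs {0.20, 0.13, 0.31, 0.32, 0.13, 0.18} → pass.
TD (methods 1·2): 0.58 vs {0.21, 0.40, 0.13, 0.25, 0.13, 0.18} → pass.
1 of 4 fail.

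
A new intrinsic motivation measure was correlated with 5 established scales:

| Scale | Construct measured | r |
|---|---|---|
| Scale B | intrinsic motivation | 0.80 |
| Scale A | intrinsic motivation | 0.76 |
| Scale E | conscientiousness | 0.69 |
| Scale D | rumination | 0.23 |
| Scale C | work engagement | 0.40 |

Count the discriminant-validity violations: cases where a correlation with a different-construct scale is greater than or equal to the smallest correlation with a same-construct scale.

0

Convergent (same construct = intrinsic motivation): Scale B, Scale A.
Smallest convergent = 0.76. Discriminant values: 0.69, 0.23, 0.40; count ≥ 0.76 → 0.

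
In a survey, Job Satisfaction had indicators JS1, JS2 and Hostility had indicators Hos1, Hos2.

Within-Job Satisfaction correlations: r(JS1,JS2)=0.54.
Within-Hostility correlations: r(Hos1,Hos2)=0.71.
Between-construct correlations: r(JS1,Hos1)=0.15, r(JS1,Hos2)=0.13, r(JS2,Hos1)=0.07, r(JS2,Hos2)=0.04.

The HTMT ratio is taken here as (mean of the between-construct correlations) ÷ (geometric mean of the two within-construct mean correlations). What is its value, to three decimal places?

Between-construct mean = 0.39/4 = 0.0975.
Mean within-JS = 0.54/1 = 0.5400; mean within-Hos = 0.71/1 = 0.7100.
Geometric mean = √(0.5400 × 0.7100) = 0.6192.
HTMT = 0.0975 / 0.6192 = 0.157.

0.157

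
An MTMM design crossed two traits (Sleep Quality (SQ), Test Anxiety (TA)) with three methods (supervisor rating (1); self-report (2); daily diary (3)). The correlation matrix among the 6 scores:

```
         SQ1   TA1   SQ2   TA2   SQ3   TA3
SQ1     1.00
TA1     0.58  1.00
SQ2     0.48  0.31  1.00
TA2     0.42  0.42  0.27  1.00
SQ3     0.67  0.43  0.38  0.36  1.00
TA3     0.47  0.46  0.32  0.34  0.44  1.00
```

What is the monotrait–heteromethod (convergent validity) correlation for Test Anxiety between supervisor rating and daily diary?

0.46

Same trait (TA), different methods: r(TA1, TA3) = 0.46.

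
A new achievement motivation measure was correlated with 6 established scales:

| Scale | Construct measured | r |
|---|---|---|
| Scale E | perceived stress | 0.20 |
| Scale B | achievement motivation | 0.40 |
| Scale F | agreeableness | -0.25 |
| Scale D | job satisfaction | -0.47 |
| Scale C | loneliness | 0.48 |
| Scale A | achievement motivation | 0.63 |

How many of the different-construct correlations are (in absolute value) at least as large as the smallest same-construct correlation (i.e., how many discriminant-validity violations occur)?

Convergent (same construct = achievement motivation): Scale B, Scale A.
Smallest convergent = 0.40. Discriminant |r|: 0.20, 0.25, 0.47, 0.48; count ≥ 0.40 → 2.

2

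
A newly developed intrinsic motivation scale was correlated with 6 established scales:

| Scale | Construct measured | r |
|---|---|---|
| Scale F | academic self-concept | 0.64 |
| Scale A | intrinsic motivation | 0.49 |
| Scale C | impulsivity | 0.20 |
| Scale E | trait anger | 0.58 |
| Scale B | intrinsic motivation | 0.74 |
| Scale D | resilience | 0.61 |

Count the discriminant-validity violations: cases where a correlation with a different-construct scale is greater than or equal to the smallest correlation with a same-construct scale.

Convergent (same construct = intrinsic motivation): Scale A, Scale B.
Smallest convergent = 0.49. Discriminant values: 0.64, 0.20, 0.58, 0.61; count ≥ 0.49 → 3.

3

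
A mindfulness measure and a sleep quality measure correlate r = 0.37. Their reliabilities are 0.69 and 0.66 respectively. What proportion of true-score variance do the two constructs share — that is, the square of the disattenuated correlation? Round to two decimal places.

0.30

Disattenuated r = 0.37 / √(0.69 × 0.66) = 0.37 / 0.6748 = 0.5483.
Shared true-score variance = 0.5483² = 0.3006 ≈ 0.30.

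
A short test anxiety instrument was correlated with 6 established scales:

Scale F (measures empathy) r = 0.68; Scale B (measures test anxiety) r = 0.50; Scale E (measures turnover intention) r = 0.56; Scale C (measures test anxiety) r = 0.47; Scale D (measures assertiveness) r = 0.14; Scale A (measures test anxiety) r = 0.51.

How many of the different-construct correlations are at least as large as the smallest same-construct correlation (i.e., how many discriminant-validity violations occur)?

Convergent (same construct = test anxiety): Scale B, Scale C, Scale A.
Smallest convergent = 0.47. Discriminant values: 0.68, 0.56, 0.14; count ≥ 0.47 → 2.

2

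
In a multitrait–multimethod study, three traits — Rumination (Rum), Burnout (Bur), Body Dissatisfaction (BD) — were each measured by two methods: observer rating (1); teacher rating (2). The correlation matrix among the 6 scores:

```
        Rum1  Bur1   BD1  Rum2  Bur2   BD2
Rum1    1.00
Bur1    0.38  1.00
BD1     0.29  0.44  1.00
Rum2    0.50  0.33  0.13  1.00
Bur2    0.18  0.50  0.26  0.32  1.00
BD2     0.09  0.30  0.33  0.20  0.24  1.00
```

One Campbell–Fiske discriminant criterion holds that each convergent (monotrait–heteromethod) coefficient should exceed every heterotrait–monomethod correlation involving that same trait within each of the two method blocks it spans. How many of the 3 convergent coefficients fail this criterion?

Checking each validity diagonal entry against its comparison values:
Rum (methods 1·2): 0.50 vs {0.38, 0.32, 0.29, 0.20} → pass.
Bur (methods 1·2): 0.50 vs {0.38, 0.32, 0.44, 0.24} → pass.
BD (methods 1·2): 0.33 vs {0.29, 0.20, 0.44, 0.24} → fail.
1 of 3 fail.

1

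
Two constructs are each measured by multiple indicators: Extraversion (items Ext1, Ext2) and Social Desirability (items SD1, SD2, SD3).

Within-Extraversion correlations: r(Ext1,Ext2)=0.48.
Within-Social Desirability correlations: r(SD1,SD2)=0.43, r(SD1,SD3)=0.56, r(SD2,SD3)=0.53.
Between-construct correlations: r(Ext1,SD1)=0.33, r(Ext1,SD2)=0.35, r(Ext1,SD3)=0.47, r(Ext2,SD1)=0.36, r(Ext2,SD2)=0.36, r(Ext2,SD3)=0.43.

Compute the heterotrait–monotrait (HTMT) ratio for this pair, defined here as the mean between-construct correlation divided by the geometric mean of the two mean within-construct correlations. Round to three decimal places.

0.777

Between-construct mean = 2.30/6 = 0.3833.
Mean within-Ext = 0.48/1 = 0.4800; mean within-SD = 1.52/3 = 0.5067.
Geometric mean = √(0.4800 × 0.5067) = 0.4932.
HTMT = 0.3833 / 0.4932 = 0.777.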